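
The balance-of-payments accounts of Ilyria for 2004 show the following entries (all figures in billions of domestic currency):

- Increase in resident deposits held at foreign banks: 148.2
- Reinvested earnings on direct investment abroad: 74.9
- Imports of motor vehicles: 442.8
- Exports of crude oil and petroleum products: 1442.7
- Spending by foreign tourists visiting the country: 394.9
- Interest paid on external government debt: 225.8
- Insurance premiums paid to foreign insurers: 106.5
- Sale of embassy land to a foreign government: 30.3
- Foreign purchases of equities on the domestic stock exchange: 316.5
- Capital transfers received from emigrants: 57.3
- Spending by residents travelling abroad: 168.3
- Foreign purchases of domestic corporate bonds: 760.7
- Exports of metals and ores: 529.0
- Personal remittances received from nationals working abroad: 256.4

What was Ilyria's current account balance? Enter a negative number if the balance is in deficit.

1754.5

Goods: -442.8 + 529.0 + 1442.7 = 1528.9
Services: 394.9 - 106.5 - 168.3 = 120.1
Primary income: 74.9 - 225.8 = -150.9
Secondary income: 256.4
Current account = 1528.9 + 120.1 + (-150.9) + 256.4 = 1754.5
(Excluded from the current account — financial account: increase in resident deposits held at foreign banks 148.2, foreign purchases of equities on the domestic stock exchange 316.5, foreign purchases of domestic corporate bonds 760.7; capital account: sale of embassy land to a foreign government 30.3, capital transfers received from emigrants 57.3.)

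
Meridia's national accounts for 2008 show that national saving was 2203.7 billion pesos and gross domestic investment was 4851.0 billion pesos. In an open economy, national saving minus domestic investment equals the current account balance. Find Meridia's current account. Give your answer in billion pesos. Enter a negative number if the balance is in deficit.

CA = S - I = 2203.7 - 4851.0 = -2647.3

-2647.3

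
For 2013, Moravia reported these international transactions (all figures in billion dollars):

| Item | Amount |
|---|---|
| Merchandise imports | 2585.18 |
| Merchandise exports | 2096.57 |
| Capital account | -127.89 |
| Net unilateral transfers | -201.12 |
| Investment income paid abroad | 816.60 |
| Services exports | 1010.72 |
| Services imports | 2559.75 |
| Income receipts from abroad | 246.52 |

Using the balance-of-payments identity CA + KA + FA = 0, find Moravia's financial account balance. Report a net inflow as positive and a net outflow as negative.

Goods balance = 2096.57 - 2585.18 = -488.61
Services balance = 1010.72 - 2559.75 = -1549.03
Trade balance (goods + services) = -488.61 + (-1549.03) = -2037.64
Net primary income = 246.52 - 816.60 = -570.08
Net secondary income = -201.12
Current account = -2037.64 + (-570.08) + (-201.12) = -2808.84
Financial account = -(-2808.84 + (-127.89)) = 2936.73

2936.73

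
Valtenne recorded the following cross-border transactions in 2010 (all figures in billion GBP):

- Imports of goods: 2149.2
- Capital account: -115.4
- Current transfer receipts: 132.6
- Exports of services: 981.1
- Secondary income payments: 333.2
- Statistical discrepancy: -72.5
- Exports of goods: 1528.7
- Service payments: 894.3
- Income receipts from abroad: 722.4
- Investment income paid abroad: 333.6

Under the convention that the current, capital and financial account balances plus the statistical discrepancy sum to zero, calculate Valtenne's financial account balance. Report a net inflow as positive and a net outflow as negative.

533.4

Goods balance = 1528.7 - 2149.2 = -620.5
Services balance = 981.1 - 894.3 = 86.8
Trade balance (goods + services) = -620.5 + 86.8 = -533.7
Net primary income = 722.4 - 333.6 = 388.8
Net secondary income = 132.6 - 333.2 = -200.6
Current account = -533.7 + 388.8 + (-200.6) = -345.5
Financial account = -(-345.5 + (-115.4) + (-72.5)) = 533.4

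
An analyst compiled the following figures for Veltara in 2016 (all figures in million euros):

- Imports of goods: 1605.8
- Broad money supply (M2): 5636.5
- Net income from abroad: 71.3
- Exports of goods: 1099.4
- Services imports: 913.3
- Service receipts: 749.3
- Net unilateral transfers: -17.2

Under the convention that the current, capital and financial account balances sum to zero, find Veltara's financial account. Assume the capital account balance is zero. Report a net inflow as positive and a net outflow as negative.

Goods balance = 1099.4 - 1605.8 = -506.4
Services balance = 749.3 - 913.3 = -164.0
Trade balance (goods + services) = -506.4 + (-164.0) = -670.4
Net primary income = 71.3
Net secondary income = -17.2
Current account = -670.4 + 71.3 + (-17.2) = -616.3
Financial account = -(-616.3) = 616.3

616.3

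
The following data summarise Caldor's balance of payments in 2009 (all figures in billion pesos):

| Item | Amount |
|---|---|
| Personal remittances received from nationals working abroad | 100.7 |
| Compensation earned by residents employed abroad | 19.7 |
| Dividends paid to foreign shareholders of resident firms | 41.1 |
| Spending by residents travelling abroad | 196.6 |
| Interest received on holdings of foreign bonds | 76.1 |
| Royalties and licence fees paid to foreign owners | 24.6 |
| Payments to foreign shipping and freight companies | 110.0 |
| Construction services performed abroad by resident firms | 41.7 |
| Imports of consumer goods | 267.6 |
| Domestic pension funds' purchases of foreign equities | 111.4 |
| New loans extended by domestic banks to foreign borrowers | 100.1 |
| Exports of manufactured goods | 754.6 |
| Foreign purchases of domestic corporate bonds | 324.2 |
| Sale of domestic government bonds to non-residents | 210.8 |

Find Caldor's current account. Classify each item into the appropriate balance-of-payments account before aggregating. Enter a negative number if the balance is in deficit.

352.9

Goods: -267.6 + 754.6 = 487.0
Services: -110.0 - 196.6 + 41.7 - 24.6 = -289.5
Primary income: 19.7 - 41.1 + 76.1 = 54.7
Secondary income: 100.7
Current account = 487.0 + (-289.5) + 54.7 + 100.7 = 352.9
(Excluded from the current account — financial account: domestic pension funds' purchases of foreign equities 111.4, new loans extended by domestic banks to foreign borrowers 100.1, foreign purchases of domestic corporate bonds 324.2, sale of domestic government bonds to non-residents 210.8.)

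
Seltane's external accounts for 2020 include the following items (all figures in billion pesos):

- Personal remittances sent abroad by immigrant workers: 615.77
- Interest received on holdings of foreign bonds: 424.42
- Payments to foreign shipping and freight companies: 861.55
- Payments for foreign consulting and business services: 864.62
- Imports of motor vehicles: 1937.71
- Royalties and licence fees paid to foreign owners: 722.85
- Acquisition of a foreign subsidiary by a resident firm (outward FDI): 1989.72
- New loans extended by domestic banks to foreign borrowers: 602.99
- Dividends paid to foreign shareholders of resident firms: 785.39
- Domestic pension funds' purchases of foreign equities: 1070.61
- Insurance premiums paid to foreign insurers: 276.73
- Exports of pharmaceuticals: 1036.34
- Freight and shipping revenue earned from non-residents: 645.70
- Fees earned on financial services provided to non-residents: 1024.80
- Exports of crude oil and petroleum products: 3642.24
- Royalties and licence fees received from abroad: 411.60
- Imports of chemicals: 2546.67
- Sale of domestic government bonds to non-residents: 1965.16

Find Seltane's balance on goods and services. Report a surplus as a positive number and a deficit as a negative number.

-449.45

Goods: 1036.34 + 3642.24 - 1937.71 - 2546.67 = 194.20
Services: -276.73 - 722.85 + 411.60 + 645.70 - 861.55 + 1024.80 - 864.62 = -643.65
Trade balance = 194.20 + (-643.65) = -449.45
(Excluded from the trade balance — secondary income: personal remittances sent abroad by immigrant workers 615.77; primary income: interest received on holdings of foreign bonds 424.42, dividends paid to foreign shareholders of resident firms 785.39; financial account: acquisition of a foreign subsidiary by a resident firm (outward FDI) 1989.72, new loans extended by domestic banks to foreign borrowers 602.99, domestic pension funds' purchases of foreign equities 1070.61, sale of domestic government bonds to non-residents 1965.16.)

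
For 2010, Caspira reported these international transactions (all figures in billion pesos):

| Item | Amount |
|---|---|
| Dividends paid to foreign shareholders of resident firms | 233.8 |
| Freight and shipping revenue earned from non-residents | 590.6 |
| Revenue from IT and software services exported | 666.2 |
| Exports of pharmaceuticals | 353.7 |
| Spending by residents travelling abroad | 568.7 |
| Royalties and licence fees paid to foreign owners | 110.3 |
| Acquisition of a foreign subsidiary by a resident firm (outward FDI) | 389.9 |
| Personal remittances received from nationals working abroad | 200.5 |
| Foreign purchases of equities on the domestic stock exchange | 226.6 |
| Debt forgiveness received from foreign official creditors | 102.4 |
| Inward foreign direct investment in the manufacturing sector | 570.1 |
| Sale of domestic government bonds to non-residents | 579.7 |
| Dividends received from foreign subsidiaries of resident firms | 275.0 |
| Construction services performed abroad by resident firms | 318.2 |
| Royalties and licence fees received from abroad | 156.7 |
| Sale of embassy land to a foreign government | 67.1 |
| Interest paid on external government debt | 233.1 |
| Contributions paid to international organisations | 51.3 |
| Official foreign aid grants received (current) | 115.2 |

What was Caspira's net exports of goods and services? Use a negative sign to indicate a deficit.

1406.4

Goods: 353.7
Services: 156.7 - 568.7 + 318.2 - 110.3 + 666.2 + 590.6 = 1052.7
Trade balance = 353.7 + 1052.7 = 1406.4
(Excluded from the trade balance — primary income: dividends paid to foreign shareholders of resident firms 233.8, dividends received from foreign subsidiaries of resident firms 275.0, interest paid on external government debt 233.1; financial account: acquisition of a foreign subsidiary by a resident firm (outward FDI) 389.9, foreign purchases of equities on the domestic stock exchange 226.6, inward foreign direct investment in the manufacturing sector 570.1, sale of domestic government bonds to non-residents 579.7; secondary income: personal remittances received from nationals working abroad 200.5, contributions paid to international organisations 51.3, official foreign aid grants received (current) 115.2; capital account: debt forgiveness received from foreign official creditors 102.4, sale of embassy land to a foreign government 67.1.)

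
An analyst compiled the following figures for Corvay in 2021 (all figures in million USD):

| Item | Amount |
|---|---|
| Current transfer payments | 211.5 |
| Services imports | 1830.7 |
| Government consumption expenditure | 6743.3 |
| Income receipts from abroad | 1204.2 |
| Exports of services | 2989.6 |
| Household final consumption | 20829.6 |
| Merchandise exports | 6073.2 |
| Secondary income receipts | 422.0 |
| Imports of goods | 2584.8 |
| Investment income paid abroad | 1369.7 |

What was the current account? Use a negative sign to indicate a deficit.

Goods balance = 6073.2 - 2584.8 = 3488.4
Services balance = 2989.6 - 1830.7 = 1158.9
Trade balance (goods + services) = 3488.4 + 1158.9 = 4647.3
Net primary income = 1204.2 - 1369.7 = -165.5
Net secondary income = 422.0 - 211.5 = 210.5
Current account = 4647.3 + (-165.5) + 210.5 = 4692.3

4692.3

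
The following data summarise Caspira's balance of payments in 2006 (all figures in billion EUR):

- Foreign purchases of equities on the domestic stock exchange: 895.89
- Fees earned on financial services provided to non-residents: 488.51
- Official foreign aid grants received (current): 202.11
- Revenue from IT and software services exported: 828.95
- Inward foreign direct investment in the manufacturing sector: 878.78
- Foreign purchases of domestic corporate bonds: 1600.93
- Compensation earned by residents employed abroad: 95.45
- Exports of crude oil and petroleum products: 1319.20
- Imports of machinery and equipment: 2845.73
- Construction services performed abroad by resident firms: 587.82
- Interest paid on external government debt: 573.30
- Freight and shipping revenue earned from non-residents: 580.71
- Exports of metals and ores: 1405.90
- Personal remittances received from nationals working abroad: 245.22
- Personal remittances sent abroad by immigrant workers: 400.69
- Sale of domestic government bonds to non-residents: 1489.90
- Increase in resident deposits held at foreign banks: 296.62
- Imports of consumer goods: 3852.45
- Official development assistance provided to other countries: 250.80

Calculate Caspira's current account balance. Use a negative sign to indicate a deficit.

Goods: -3852.45 - 2845.73 + 1319.20 + 1405.90 = -3973.08
Services: 828.95 + 488.51 + 580.71 + 587.82 = 2485.99
Primary income: 95.45 - 573.30 = -477.85
Secondary income: -250.80 + 202.11 + 245.22 - 400.69 = -204.16
Current account = (-3973.08) + 2485.99 + (-477.85) + (-204.16) = -2169.10
(Excluded from the current account — financial account: foreign purchases of equities on the domestic stock exchange 895.89, inward foreign direct investment in the manufacturing sector 878.78, foreign purchases of domestic corporate bonds 1600.93, sale of domestic government bonds to non-residents 1489.90, increase in resident deposits held at foreign banks 296.62.)

-2169.10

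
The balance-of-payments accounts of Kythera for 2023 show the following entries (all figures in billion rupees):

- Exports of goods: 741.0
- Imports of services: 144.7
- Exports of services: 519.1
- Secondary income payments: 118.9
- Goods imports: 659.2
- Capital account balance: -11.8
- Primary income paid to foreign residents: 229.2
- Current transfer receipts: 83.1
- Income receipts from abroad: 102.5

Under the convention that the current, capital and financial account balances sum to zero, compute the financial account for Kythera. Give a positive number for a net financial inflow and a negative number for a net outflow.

-281.9

Goods balance = 741.0 - 659.2 = 81.8
Services balance = 519.1 - 144.7 = 374.4
Trade balance (goods + services) = 81.8 + 374.4 = 456.2
Net primary income = 102.5 - 229.2 = -126.7
Net secondary income = 83.1 - 118.9 = -35.8
Current account = 456.2 + (-126.7) + (-35.8) = 293.7
Financial account = -(293.7 + (-11.8)) = -281.9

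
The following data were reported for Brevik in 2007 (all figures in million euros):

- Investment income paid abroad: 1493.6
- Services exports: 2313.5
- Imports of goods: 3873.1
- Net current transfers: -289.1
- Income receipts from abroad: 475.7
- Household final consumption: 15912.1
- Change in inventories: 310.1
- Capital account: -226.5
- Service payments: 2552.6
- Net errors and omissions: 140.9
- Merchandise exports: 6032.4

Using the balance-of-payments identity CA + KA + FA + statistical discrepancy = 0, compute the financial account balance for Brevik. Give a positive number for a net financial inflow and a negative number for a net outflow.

Goods balance = 6032.4 - 3873.1 = 2159.3
Services balance = 2313.5 - 2552.6 = -239.1
Trade balance (goods + services) = 2159.3 + (-239.1) = 1920.2
Net primary income = 475.7 - 1493.6 = -1017.9
Net secondary income = -289.1
Current account = 1920.2 + (-1017.9) + (-289.1) = 613.2
Financial account = -(613.2 + (-226.5) + 140.9) = -527.6

-527.6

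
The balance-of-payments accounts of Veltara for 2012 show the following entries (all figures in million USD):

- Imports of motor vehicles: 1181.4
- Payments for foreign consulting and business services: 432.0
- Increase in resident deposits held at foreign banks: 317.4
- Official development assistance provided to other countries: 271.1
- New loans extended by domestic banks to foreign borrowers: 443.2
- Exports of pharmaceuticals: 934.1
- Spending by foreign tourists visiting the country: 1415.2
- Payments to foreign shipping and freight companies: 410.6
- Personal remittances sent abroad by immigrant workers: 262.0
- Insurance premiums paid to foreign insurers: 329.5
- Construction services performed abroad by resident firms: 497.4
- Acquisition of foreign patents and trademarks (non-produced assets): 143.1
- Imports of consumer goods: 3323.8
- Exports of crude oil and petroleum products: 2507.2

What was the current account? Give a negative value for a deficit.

-856.5

Goods: 2507.2 - 1181.4 + 934.1 - 3323.8 = -1063.9
Services: -432.0 - 410.6 + 497.4 - 329.5 + 1415.2 = 740.5
Secondary income: -271.1 - 262.0 = -533.1
Current account = (-1063.9) + 740.5 + (-533.1) = -856.5
(Excluded from the current account — financial account: increase in resident deposits held at foreign banks 317.4, new loans extended by domestic banks to foreign borrowers 443.2; capital account: acquisition of foreign patents and trademarks (non-produced assets) 143.1.)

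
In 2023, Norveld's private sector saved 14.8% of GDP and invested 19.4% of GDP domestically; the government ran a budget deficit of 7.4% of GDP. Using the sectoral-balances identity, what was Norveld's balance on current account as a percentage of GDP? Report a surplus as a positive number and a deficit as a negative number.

By the sectoral-balances identity, CA = (S_private - I) + (T - G).
Private balance = 14.8 - 19.4 = -4.6
Government balance (T - G) = -7.4
CA = -4.6 + (-7.4) = -12.0

-12.0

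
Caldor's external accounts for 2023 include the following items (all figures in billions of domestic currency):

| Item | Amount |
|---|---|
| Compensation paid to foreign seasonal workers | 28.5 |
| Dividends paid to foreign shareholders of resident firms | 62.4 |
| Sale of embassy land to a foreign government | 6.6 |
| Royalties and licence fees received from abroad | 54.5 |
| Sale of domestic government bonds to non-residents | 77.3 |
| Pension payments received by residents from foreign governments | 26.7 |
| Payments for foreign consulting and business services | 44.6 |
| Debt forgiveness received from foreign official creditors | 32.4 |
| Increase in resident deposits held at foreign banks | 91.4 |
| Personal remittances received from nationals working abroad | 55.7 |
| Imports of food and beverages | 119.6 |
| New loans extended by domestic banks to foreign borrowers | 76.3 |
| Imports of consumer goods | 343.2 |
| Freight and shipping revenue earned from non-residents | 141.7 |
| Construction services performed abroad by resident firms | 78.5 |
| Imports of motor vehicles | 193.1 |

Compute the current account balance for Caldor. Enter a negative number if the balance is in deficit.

Goods: -343.2 - 119.6 - 193.1 = -655.9
Services: 78.5 + 54.5 - 44.6 + 141.7 = 230.1
Primary income: -28.5 - 62.4 = -90.9
Secondary income: 26.7 + 55.7 = 82.4
Current account = (-655.9) + 230.1 + (-90.9) + 82.4 = -434.3
(Excluded from the current account — capital account: sale of embassy land to a foreign government 6.6, debt forgiveness received from foreign official creditors 32.4; financial account: sale of domestic government bonds to non-residents 77.3, increase in resident deposits held at foreign banks 91.4, new loans extended by domestic banks to foreign borrowers 76.3.)

-434.3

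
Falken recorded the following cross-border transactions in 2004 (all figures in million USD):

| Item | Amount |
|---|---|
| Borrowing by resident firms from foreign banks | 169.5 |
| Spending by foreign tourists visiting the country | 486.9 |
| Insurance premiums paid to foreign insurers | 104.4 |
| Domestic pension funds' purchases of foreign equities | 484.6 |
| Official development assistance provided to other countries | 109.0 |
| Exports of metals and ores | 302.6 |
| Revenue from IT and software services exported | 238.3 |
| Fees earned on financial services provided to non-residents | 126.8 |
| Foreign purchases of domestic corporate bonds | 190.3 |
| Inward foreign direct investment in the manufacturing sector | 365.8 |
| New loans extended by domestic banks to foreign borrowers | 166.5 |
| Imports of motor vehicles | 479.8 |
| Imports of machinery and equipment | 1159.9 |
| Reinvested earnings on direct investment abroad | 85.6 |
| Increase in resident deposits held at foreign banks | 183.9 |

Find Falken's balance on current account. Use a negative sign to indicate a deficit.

-612.9

Goods: -1159.9 - 479.8 + 302.6 = -1337.1
Services: 238.3 - 104.4 + 486.9 + 126.8 = 747.6
Primary income: 85.6
Secondary income: -109.0
Current account = (-1337.1) + 747.6 + 85.6 + (-109.0) = -612.9
(Excluded from the current account — financial account: borrowing by resident firms from foreign banks 169.5, domestic pension funds' purchases of foreign equities 484.6, foreign purchases of domestic corporate bonds 190.3, inward foreign direct investment in the manufacturing sector 365.8, new loans extended by domestic banks to foreign borrowers 166.5, increase in resident deposits held at foreign banks 183.9.)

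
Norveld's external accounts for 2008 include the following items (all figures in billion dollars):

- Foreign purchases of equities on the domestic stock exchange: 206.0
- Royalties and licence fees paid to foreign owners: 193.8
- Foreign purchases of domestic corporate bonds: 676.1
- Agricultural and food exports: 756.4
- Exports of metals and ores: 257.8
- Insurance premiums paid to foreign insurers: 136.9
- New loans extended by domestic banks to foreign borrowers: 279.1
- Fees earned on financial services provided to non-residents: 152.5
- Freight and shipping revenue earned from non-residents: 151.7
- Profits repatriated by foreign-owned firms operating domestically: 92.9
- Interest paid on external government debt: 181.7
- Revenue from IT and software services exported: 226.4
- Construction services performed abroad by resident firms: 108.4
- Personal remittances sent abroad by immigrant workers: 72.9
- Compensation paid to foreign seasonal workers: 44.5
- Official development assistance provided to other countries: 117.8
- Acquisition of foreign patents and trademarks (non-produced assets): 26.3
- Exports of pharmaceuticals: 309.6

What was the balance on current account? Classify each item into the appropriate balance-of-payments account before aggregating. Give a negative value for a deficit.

1122.3

Goods: 756.4 + 309.6 + 257.8 = 1323.8
Services: 151.7 - 136.9 + 226.4 + 152.5 + 108.4 - 193.8 = 308.3
Primary income: -92.9 - 181.7 - 44.5 = -319.1
Secondary income: -117.8 - 72.9 = -190.7
Current account = 1323.8 + 308.3 + (-319.1) + (-190.7) = 1122.3
(Excluded from the current account — financial account: foreign purchases of equities on the domestic stock exchange 206.0, foreign purchases of domestic corporate bonds 676.1, new loans extended by domestic banks to foreign borrowers 279.1; capital account: acquisition of foreign patents and trademarks (non-produced assets) 26.3.)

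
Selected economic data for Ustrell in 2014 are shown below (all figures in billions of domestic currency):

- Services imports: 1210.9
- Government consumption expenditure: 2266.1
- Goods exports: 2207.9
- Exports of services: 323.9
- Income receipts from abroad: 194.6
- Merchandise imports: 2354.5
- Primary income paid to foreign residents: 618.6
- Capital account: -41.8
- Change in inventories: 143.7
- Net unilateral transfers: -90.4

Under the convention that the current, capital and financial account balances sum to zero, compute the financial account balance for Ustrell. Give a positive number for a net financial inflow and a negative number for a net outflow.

1589.8

Goods balance = 2207.9 - 2354.5 = -146.6
Services balance = 323.9 - 1210.9 = -887.0
Trade balance (goods + services) = -146.6 + (-887.0) = -1033.6
Net primary income = 194.6 - 618.6 = -424.0
Net secondary income = -90.4
Current account = -1033.6 + (-424.0) + (-90.4) = -1548.0
Financial account = -(-1548.0 + (-41.8)) = 1589.8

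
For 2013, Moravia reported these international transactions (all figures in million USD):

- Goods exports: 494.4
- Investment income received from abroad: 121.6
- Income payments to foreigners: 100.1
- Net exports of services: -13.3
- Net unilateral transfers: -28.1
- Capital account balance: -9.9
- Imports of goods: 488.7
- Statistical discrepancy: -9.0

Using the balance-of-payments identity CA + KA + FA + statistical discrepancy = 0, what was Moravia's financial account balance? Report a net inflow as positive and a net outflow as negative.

33.1

Goods balance = 494.4 - 488.7 = 5.7
Services balance = -13.3
Trade balance (goods + services) = 5.7 + (-13.3) = -7.6
Net primary income = 121.6 - 100.1 = 21.5
Net secondary income = -28.1
Current account = -7.6 + 21.5 + (-28.1) = -14.2
Financial account = -(-14.2 + (-9.9) + (-9.0)) = 33.1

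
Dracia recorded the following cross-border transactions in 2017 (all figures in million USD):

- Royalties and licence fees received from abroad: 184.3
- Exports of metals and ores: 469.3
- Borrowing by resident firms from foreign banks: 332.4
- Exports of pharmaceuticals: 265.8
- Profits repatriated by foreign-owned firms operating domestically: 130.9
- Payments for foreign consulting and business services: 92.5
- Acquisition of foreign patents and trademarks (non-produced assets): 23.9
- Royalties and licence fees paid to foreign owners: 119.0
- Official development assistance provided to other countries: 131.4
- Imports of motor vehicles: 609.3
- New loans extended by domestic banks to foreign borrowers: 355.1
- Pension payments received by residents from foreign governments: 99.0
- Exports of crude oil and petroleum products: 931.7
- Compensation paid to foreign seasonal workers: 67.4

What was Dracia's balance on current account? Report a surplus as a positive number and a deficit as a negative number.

Goods: -609.3 + 931.7 + 469.3 + 265.8 = 1057.5
Services: -119.0 - 92.5 + 184.3 = -27.2
Primary income: -130.9 - 67.4 = -198.3
Secondary income: -131.4 + 99.0 = -32.4
Current account = 1057.5 + (-27.2) + (-198.3) + (-32.4) = 799.6
(Excluded from the current account — financial account: borrowing by resident firms from foreign banks 332.4, new loans extended by domestic banks to foreign borrowers 355.1; capital account: acquisition of foreign patents and trademarks (non-produced assets) 23.9.)

799.6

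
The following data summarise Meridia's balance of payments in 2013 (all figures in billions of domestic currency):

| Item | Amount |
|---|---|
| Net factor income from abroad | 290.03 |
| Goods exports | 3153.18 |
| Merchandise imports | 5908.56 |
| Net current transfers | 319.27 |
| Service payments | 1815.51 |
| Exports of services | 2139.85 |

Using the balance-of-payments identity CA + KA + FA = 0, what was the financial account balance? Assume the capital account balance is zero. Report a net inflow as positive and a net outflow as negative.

Goods balance = 3153.18 - 5908.56 = -2755.38
Services balance = 2139.85 - 1815.51 = 324.34
Trade balance (goods + services) = -2755.38 + 324.34 = -2431.04
Net primary income = 290.03
Net secondary income = 319.27
Current account = -2431.04 + 290.03 + 319.27 = -1821.74
Financial account = -(-1821.74) = 1821.74

1821.74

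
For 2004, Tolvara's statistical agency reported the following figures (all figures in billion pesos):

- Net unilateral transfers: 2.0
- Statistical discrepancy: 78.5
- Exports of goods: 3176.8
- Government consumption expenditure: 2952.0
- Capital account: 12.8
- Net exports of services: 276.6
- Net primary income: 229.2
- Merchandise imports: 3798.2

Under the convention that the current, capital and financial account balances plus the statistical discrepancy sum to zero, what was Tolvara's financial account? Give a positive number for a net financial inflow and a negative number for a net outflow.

22.3

Goods balance = 3176.8 - 3798.2 = -621.4
Services balance = 276.6
Trade balance (goods + services) = -621.4 + 276.6 = -344.8
Net primary income = 229.2
Net secondary income = 2.0
Current account = -344.8 + 229.2 + 2.0 = -113.6
Financial account = -(-113.6 + 12.8 + 78.5) = 22.3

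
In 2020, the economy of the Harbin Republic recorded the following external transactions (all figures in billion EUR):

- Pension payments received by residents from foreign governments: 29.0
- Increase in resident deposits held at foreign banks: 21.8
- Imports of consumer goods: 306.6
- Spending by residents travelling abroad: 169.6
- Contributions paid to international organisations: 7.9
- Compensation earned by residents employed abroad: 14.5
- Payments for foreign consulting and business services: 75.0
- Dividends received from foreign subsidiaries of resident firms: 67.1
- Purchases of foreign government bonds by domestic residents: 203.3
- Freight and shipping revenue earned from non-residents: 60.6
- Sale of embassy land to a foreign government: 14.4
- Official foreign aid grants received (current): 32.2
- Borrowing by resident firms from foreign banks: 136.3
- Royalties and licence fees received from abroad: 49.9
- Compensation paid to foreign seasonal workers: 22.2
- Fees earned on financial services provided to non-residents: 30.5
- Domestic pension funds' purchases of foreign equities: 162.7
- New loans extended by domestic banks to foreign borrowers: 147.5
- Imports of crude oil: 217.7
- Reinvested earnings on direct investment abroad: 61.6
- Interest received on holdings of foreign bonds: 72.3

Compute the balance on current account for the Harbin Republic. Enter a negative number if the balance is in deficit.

-381.3

Goods: -306.6 - 217.7 = -524.3
Services: 30.5 - 75.0 - 169.6 + 60.6 + 49.9 = -103.6
Primary income: 14.5 + 61.6 + 72.3 + 67.1 - 22.2 = 193.3
Secondary income: -7.9 + 29.0 + 32.2 = 53.3
Current account = (-524.3) + (-103.6) + 193.3 + 53.3 = -381.3
(Excluded from the current account — financial account: increase in resident deposits held at foreign banks 21.8, purchases of foreign government bonds by domestic residents 203.3, borrowing by resident firms from foreign banks 136.3, domestic pension funds' purchases of foreign equities 162.7, new loans extended by domestic banks to foreign borrowers 147.5; capital account: sale of embassy land to a foreign government 14.4.)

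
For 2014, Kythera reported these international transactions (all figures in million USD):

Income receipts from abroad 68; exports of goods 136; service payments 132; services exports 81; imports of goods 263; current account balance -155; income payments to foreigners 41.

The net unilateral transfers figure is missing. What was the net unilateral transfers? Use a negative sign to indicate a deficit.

-4

Current account = goods balance + services balance + net primary income + net secondary income
Sum of the known components = -151
Net unilateral transfers = CA - (known components) = -155 - (-151) = -4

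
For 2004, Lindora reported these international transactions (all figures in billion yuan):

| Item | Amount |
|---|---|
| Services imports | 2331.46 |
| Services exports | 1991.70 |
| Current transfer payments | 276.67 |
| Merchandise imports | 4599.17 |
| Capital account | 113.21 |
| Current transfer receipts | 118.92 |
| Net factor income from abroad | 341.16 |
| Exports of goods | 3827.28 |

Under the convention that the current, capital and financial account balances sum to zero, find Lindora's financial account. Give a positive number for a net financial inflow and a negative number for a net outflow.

815.03

Goods balance = 3827.28 - 4599.17 = -771.89
Services balance = 1991.70 - 2331.46 = -339.76
Trade balance (goods + services) = -771.89 + (-339.76) = -1111.65
Net primary income = 341.16
Net secondary income = 118.92 - 276.67 = -157.75
Current account = -1111.65 + 341.16 + (-157.75) = -928.24
Financial account = -(-928.24 + 113.21) = 815.03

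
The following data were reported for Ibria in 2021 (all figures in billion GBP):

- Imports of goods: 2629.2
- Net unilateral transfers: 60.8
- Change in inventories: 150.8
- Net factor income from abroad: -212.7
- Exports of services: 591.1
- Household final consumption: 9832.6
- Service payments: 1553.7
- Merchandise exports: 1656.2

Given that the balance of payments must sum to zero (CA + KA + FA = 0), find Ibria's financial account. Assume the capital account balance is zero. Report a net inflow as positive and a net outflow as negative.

Goods balance = 1656.2 - 2629.2 = -973.0
Services balance = 591.1 - 1553.7 = -962.6
Trade balance (goods + services) = -973.0 + (-962.6) = -1935.6
Net primary income = -212.7
Net secondary income = 60.8
Current account = -1935.6 + (-212.7) + 60.8 = -2087.5
Financial account = -(-2087.5) = 2087.5

2087.5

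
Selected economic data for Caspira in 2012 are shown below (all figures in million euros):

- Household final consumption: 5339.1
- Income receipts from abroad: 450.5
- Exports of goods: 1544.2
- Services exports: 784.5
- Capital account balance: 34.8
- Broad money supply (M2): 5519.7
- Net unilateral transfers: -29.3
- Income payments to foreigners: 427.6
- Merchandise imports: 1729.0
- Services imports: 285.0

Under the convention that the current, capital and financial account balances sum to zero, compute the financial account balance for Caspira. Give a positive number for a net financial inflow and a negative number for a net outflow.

Goods balance = 1544.2 - 1729.0 = -184.8
Services balance = 784.5 - 285.0 = 499.5
Trade balance (goods + services) = -184.8 + 499.5 = 314.7
Net primary income = 450.5 - 427.6 = 22.9
Net secondary income = -29.3
Current account = 314.7 + 22.9 + (-29.3) = 308.3
Financial account = -(308.3 + 34.8) = -343.1

-343.1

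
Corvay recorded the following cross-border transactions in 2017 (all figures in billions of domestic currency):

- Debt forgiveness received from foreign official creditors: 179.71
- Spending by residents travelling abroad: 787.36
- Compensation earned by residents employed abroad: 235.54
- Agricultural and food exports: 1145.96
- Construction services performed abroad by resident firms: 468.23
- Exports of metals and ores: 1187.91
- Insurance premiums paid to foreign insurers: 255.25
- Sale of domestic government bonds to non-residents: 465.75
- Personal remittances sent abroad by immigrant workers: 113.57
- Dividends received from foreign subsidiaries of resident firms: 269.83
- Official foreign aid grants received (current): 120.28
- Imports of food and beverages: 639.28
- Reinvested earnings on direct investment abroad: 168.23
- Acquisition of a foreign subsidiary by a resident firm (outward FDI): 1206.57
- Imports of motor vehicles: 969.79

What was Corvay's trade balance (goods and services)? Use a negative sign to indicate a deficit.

150.42

Goods: -969.79 + 1187.91 + 1145.96 - 639.28 = 724.80
Services: 468.23 - 255.25 - 787.36 = -574.38
Trade balance = 724.80 + (-574.38) = 150.42
(Excluded from the trade balance — capital account: debt forgiveness received from foreign official creditors 179.71; primary income: compensation earned by residents employed abroad 235.54, dividends received from foreign subsidiaries of resident firms 269.83, reinvested earnings on direct investment abroad 168.23; financial account: sale of domestic government bonds to non-residents 465.75, acquisition of a foreign subsidiary by a resident firm (outward FDI) 1206.57; secondary income: personal remittances sent abroad by immigrant workers 113.57, official foreign aid grants received (current) 120.28.)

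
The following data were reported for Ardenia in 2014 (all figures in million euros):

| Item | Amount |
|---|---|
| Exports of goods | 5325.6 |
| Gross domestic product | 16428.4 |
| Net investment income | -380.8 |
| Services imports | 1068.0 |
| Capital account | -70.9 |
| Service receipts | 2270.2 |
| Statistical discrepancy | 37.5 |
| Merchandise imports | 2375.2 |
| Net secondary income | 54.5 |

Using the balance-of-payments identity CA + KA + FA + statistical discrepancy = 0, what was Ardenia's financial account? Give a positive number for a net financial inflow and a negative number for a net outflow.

Goods balance = 5325.6 - 2375.2 = 2950.4
Services balance = 2270.2 - 1068.0 = 1202.2
Trade balance (goods + services) = 2950.4 + 1202.2 = 4152.6
Net primary income = -380.8
Net secondary income = 54.5
Current account = 4152.6 + (-380.8) + 54.5 = 3826.3
Financial account = -(3826.3 + (-70.9) + 37.5) = -3792.9

-3792.9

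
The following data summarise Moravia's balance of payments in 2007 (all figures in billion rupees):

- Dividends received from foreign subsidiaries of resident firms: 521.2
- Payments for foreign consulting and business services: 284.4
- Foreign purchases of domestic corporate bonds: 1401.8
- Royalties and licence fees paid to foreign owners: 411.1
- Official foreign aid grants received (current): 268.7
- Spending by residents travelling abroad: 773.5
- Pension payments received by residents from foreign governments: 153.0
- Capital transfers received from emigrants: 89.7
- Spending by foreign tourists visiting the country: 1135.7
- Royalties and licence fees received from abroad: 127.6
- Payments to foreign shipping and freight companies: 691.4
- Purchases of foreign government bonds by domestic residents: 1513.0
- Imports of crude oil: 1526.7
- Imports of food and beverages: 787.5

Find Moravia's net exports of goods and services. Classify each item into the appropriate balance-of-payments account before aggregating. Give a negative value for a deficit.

-3211.3

Goods: -787.5 - 1526.7 = -2314.2
Services: -284.4 + 127.6 - 691.4 - 411.1 + 1135.7 - 773.5 = -897.1
Trade balance = -2314.2 + (-897.1) = -3211.3
(Excluded from the trade balance — primary income: dividends received from foreign subsidiaries of resident firms 521.2; financial account: foreign purchases of domestic corporate bonds 1401.8, purchases of foreign government bonds by domestic residents 1513.0; secondary income: official foreign aid grants received (current) 268.7, pension payments received by residents from foreign governments 153.0; capital account: capital transfers received from emigrants 89.7.)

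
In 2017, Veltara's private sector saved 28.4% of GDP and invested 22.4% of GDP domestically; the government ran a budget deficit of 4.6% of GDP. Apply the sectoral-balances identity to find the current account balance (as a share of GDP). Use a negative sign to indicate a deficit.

1.4

By the sectoral-balances identity, CA = (S_private - I) + (T - G).
Private balance = 28.4 - 22.4 = 6.0
Government balance (T - G) = -4.6
CA = 6.0 + (-4.6) = 1.4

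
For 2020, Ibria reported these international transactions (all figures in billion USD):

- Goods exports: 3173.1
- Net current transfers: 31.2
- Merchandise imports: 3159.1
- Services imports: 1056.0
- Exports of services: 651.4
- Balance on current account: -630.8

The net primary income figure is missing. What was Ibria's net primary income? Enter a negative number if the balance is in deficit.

-271.4

Current account = goods balance + services balance + net primary income + net secondary income
Sum of the known components = -359.4
Net primary income = CA - (known components) = -630.8 - (-359.4) = -271.4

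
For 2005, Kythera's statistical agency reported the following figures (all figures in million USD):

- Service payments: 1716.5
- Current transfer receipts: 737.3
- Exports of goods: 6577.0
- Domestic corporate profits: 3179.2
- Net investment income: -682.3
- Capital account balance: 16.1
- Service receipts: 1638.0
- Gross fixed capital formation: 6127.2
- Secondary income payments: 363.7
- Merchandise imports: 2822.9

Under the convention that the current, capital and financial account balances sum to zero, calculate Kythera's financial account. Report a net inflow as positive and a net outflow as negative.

Goods balance = 6577.0 - 2822.9 = 3754.1
Services balance = 1638.0 - 1716.5 = -78.5
Trade balance (goods + services) = 3754.1 + (-78.5) = 3675.6
Net primary income = -682.3
Net secondary income = 737.3 - 363.7 = 373.6
Current account = 3675.6 + (-682.3) + 373.6 = 3366.9
Financial account = -(3366.9 + 16.1) = -3383.0

-3383.0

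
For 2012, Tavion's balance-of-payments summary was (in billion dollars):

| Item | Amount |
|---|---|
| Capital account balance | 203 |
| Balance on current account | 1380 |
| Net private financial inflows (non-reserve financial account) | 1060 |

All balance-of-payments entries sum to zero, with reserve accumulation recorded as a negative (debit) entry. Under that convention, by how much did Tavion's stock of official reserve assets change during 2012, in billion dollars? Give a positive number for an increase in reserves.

2643

Official reserve transactions balance = -(1380 + 203 + 1060) = -2643
An accumulation of reserves is recorded as a debit (negative entry), so the change in the stock of reserves is the negative of that balance.
Change in official reserves = -(-2643) = 2643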